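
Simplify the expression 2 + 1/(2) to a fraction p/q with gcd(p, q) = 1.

5/2

Start with 2.
2 + 1/(2/1) = 2 + 1/2 = 5/2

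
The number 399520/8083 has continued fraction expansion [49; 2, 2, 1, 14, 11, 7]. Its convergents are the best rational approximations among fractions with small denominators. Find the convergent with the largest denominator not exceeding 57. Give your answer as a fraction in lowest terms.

a_0 = 49: 49/1  (≤ bound)
a_1 = 2: 99/2  (≤ bound)
a_2 = 2: 247/5  (≤ bound)
a_3 = 1: 346/7  (≤ bound)
a_4 = 14: 5091/103  (> 57, stop)

346/7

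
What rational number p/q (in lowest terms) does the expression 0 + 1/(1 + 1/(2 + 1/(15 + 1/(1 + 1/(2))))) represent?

97/144

Collapse the nested fraction from the inside out:
Start with 2.
1 + 1/(2/1) = 1 + 1/2 = 3/2
15 + 1/(3/2) = 15 + 2/3 = 47/3
2 + 1/(47/3) = 2 + 3/47 = 97/47
1 + 1/(97/47) = 1 + 47/97 = 144/97
0 + 1/(144/97) = 0 + 97/144 = 97/144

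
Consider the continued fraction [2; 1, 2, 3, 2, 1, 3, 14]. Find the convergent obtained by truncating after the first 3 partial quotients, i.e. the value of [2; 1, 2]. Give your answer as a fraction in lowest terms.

8/3

Build up convergents one term at a time:
a_0 = 2: 2/1
a_1 = 1: 3/1
a_2 = 2: 8/3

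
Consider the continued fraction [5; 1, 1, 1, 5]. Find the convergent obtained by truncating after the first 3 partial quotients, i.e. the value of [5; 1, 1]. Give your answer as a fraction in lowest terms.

a_0 = 5: 5/1
a_1 = 1: 6/1
a_2 = 1: 11/2

11/2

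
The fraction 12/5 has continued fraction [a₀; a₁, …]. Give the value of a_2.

12 ÷ 5 → quotient 2, remainder 2
5 ÷ 2 → quotient 2, remainder 1
2 ÷ 1 → quotient 2, remainder 0

2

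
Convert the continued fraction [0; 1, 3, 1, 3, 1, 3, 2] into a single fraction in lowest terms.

163/206

Start with 2.
3 + 1/(2/1) = 3 + 1/2 = 7/2
1 + 1/(7/2) = 1 + 2/7 = 9/7
3 + 1/(9/7) = 3 + 7/9 = 34/9
1 + 1/(34/9) = 1 + 9/34 = 43/34
3 + 1/(43/34) = 3 + 34/43 = 163/43
1 + 1/(163/43) = 1 + 43/163 = 206/163
0 + 1/(206/163) = 0 + 163/206 = 163/206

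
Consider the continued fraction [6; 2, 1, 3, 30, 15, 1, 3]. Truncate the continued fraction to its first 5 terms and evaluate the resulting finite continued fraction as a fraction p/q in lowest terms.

Start with 30.
3 + 1/(30/1) = 3 + 1/30 = 91/30
1 + 1/(91/30) = 1 + 30/91 = 121/91
2 + 1/(121/91) = 2 + 91/121 = 333/121
6 + 1/(333/121) = 6 + 121/333 = 2119/333

2119/333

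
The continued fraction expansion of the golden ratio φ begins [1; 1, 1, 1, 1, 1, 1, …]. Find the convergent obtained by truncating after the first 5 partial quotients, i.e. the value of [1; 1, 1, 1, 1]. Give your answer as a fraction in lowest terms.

8/5

a_0 = 1: 1/1
a_1 = 1: 2/1
a_2 = 1: 3/2
a_3 = 1: 5/3
a_4 = 1: 8/5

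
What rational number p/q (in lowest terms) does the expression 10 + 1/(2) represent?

a_0 = 10: 10/1
a_1 = 2: 21/2

21/2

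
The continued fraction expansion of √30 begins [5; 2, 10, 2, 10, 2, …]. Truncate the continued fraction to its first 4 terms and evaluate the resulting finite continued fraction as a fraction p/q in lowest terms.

241/44

a_0 = 5: 5/1
a_1 = 2: 11/2
a_2 = 10: 115/21
a_3 = 2: 241/44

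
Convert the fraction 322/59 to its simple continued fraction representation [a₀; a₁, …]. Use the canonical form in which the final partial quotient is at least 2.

[5; 2, 5, 2, 2]

⌊322/59⌋ = 5, remainder 27
⌊59/27⌋ = 2, remainder 5
⌊27/5⌋ = 5, remainder 2
⌊5/2⌋ = 2, remainder 1
⌊2/1⌋ = 2, remainder 0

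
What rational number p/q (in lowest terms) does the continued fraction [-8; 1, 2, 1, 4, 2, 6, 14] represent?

-27857/3836

Work from the innermost term outward:
Start with 14.
6 + 1/(14/1) = 6 + 1/14 = 85/14
2 + 1/(85/14) = 2 + 14/85 = 184/85
4 + 1/(184/85) = 4 + 85/184 = 821/184
1 + 1/(821/184) = 1 + 184/821 = 1005/821
2 + 1/(1005/821) = 2 + 821/1005 = 2831/1005
1 + 1/(2831/1005) = 1 + 1005/2831 = 3836/2831
-8 + 1/(3836/2831) = -8 + 2831/3836 = -27857/3836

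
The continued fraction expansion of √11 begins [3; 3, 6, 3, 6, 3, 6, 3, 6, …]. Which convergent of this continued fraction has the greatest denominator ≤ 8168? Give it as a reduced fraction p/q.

25077/7561

List convergents until the denominator exceeds the bound:
a_0 = 3: 3/1  (≤ bound)
a_1 = 3: 10/3  (≤ bound)
a_2 = 6: 63/19  (≤ bound)
a_3 = 3: 199/60  (≤ bound)
a_4 = 6: 1257/379  (≤ bound)
a_5 = 3: 3970/1197  (≤ bound)
a_6 = 6: 25077/7561  (≤ bound)
a_7 = 3: 79201/23880  (> 8168, stop)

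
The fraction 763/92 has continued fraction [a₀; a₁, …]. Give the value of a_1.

Repeatedly divide and take the remainder:
⌊763/92⌋ = 8, remainder 27
⌊92/27⌋ = 3, remainder 11

3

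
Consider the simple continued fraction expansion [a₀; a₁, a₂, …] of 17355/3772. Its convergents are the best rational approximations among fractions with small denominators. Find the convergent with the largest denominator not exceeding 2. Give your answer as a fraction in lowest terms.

9/2

a_0 = 4: 4/1  (≤ bound)
a_1 = 1: 5/1  (≤ bound)
a_2 = 1: 9/2  (≤ bound)
a_3 = 1: 14/3  (> 2, stop)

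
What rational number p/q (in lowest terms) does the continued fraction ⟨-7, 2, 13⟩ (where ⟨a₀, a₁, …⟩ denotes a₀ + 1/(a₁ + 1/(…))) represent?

a_0 = -7: -7/1
a_1 = 2: -13/2
a_2 = 13: -176/27

-176/27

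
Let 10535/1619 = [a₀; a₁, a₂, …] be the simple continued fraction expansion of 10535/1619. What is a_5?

⌊10535/1619⌋ = 6, remainder 821
⌊1619/821⌋ = 1, remainder 798
⌊821/798⌋ = 1, remainder 23
⌊798/23⌋ = 34, remainder 16
⌊23/16⌋ = 1, remainder 7
⌊16/7⌋ = 2, remainder 2

2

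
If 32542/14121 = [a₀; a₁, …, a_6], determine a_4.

1

32542 = 2·14121 + 4300, so a_0 = 2
14121 = 3·4300 + 1221, so a_1 = 3
4300 = 3·1221 + 637, so a_2 = 3
1221 = 1·637 + 584, so a_3 = 1
637 = 1·584 + 53, so a_4 = 1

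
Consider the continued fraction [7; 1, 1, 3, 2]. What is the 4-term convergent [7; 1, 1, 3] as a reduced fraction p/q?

a_0 = 7: 7/1
a_1 = 1: 8/1
a_2 = 1: 15/2
a_3 = 3: 53/7

53/7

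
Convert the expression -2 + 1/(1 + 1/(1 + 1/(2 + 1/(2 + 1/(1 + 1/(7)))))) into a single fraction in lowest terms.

-185/131

Starting at the tail and folding back:
Start with 7.
1 + 1/(7/1) = 1 + 1/7 = 8/7
2 + 1/(8/7) = 2 + 7/8 = 23/8
2 + 1/(23/8) = 2 + 8/23 = 54/23
1 + 1/(54/23) = 1 + 23/54 = 77/54
1 + 1/(77/54) = 1 + 54/77 = 131/77
-2 + 1/(131/77) = -2 + 77/131 = -185/131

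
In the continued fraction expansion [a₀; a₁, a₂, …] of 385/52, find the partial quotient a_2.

385 ÷ 52 → quotient 7, remainder 21
52 ÷ 21 → quotient 2, remainder 10
21 ÷ 10 → quotient 2, remainder 1

2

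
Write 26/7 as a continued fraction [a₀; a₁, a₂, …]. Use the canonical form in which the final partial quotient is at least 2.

Run the Euclidean algorithm, recording each quotient:
26 = 3·7 + 5, so a_0 = 3
7 = 1·5 + 2, so a_1 = 1
5 = 2·2 + 1, so a_2 = 2
2 = 2·1 + 0, so a_3 = 2

[3; 1, 2, 2]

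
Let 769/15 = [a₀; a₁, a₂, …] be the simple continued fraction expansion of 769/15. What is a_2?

1

769 ÷ 15 → quotient 51, remainder 4
15 ÷ 4 → quotient 3, remainder 3
4 ÷ 3 → quotient 1, remainder 1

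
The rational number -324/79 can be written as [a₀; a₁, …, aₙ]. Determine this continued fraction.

-324 ÷ 79 → quotient -5, remainder 71
79 ÷ 71 → quotient 1, remainder 8
71 ÷ 8 → quotient 8, remainder 7
8 ÷ 7 → quotient 1, remainder 1
7 ÷ 1 → quotient 7, remainder 0

[-5; 1, 8, 1, 7]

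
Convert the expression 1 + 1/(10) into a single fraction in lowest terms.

11/10

Starting at the tail and folding back:
Start with 10.
1 + 1/(10/1) = 1 + 1/10 = 11/10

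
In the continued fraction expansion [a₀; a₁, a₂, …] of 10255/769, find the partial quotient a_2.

10255 = 13·769 + 258, so a_0 = 13
769 = 2·258 + 253, so a_1 = 2
258 = 1·253 + 5, so a_2 = 1

1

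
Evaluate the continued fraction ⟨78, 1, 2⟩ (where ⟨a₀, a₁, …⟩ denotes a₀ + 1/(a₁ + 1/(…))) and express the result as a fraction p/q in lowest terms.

Start with 2.
1 + 1/(2/1) = 1 + 1/2 = 3/2
78 + 1/(3/2) = 78 + 2/3 = 236/3

236/3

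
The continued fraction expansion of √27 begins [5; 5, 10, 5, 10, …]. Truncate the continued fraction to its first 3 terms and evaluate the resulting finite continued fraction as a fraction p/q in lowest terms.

Start with 10.
5 + 1/(10/1) = 5 + 1/10 = 51/10
5 + 1/(51/10) = 5 + 10/51 = 265/51

265/51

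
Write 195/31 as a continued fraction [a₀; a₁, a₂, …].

[6; 3, 2, 4]

195 ÷ 31 → quotient 6, remainder 9
31 ÷ 9 → quotient 3, remainder 4
9 ÷ 4 → quotient 2, remainder 1
4 ÷ 1 → quotient 4, remainder 0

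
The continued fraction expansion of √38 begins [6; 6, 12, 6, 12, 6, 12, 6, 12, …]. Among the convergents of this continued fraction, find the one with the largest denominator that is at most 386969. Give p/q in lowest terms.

a_0 = 6: 6/1  (≤ bound)
a_1 = 6: 37/6  (≤ bound)
a_2 = 12: 450/73  (≤ bound)
a_3 = 6: 2737/444  (≤ bound)
a_4 = 12: 33294/5401  (≤ bound)
a_5 = 6: 202501/32850  (≤ bound)
a_6 = 12: 2463306/399601  (> 386969, stop)

202501/32850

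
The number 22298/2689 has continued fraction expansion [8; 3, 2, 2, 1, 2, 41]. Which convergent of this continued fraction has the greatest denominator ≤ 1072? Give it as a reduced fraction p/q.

539/65

a_0 = 8: 8/1  (≤ bound)
a_1 = 3: 25/3  (≤ bound)
a_2 = 2: 58/7  (≤ bound)
a_3 = 2: 141/17  (≤ bound)
a_4 = 1: 199/24  (≤ bound)
a_5 = 2: 539/65  (≤ bound)
a_6 = 41: 22298/2689  (> 1072, stop)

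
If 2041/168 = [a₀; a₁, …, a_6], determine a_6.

⌊2041/168⌋ = 12, remainder 25
⌊168/25⌋ = 6, remainder 18
⌊25/18⌋ = 1, remainder 7
⌊18/7⌋ = 2, remainder 4
⌊7/4⌋ = 1, remainder 3
⌊4/3⌋ = 1, remainder 1
⌊3/1⌋ = 3, remainder 0

3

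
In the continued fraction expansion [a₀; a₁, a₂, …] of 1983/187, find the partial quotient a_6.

Repeatedly divide and take the remainder:
1983 ÷ 187 → quotient 10, remainder 113
187 ÷ 113 → quotient 1, remainder 74
113 ÷ 74 → quotient 1, remainder 39
74 ÷ 39 → quotient 1, remainder 35
39 ÷ 35 → quotient 1, remainder 4
35 ÷ 4 → quotient 8, remainder 3
4 ÷ 3 → quotient 1, remainder 1

1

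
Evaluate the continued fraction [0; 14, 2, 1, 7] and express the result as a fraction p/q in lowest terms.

23/330

Starting at the tail and folding back:
Start with 7.
1 + 1/(7/1) = 1 + 1/7 = 8/7
2 + 1/(8/7) = 2 + 7/8 = 23/8
14 + 1/(23/8) = 14 + 8/23 = 330/23
0 + 1/(330/23) = 0 + 23/330 = 23/330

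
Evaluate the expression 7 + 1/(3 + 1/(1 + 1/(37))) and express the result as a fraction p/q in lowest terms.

1095/151

a_0 = 7: 7/1
a_1 = 3: 22/3
a_2 = 1: 29/4
a_3 = 37: 1095/151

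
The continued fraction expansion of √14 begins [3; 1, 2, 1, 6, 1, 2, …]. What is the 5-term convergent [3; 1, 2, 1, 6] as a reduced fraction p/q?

101/27

Work from the innermost term outward:
Start with 6.
1 + 1/(6/1) = 1 + 1/6 = 7/6
2 + 1/(7/6) = 2 + 6/7 = 20/7
1 + 1/(20/7) = 1 + 7/20 = 27/20
3 + 1/(27/20) = 3 + 20/27 = 101/27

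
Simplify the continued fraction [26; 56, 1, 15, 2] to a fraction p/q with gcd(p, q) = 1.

48887/1879

Work from the innermost term outward:
Start with 2.
15 + 1/(2/1) = 15 + 1/2 = 31/2
1 + 1/(31/2) = 1 + 2/31 = 33/31
56 + 1/(33/31) = 56 + 31/33 = 1879/33
26 + 1/(1879/33) = 26 + 33/1879 = 48887/1879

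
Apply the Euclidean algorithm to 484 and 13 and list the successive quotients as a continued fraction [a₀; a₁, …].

[37; 4, 3]

Repeatedly divide and take the remainder:
⌊484/13⌋ = 37, remainder 3
⌊13/3⌋ = 4, remainder 1
⌊3/1⌋ = 3, remainder 0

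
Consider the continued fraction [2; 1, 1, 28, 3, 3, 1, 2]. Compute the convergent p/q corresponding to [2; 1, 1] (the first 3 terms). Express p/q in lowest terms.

5/2

Start with 1.
1 + 1/(1/1) = 1 + 1/1 = 2/1
2 + 1/(2/1) = 2 + 1/2 = 5/2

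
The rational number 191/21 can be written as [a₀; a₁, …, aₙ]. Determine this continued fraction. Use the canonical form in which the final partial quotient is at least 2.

Apply division with remainder until the remainder is 0:
191 = 9·21 + 2, so a_0 = 9
21 = 10·2 + 1, so a_1 = 10
2 = 2·1 + 0, so a_2 = 2

[9; 10, 2]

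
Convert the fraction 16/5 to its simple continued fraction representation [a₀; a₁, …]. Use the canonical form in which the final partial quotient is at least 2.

[3; 5]

Run the Euclidean algorithm, recording each quotient:
⌊16/5⌋ = 3, remainder 1
⌊5/1⌋ = 5, remainder 0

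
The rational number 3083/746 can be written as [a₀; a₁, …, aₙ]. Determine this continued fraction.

Run the Euclidean algorithm, recording each quotient:
3083 = 4·746 + 99, so a_0 = 4
746 = 7·99 + 53, so a_1 = 7
99 = 1·53 + 46, so a_2 = 1
53 = 1·46 + 7, so a_3 = 1
46 = 6·7 + 4, so a_4 = 6
7 = 1·4 + 3, so a_5 = 1
4 = 1·3 + 1, so a_6 = 1
3 = 3·1 + 0, so a_7 = 3

[4; 7, 1, 1, 6, 1, 1, 3]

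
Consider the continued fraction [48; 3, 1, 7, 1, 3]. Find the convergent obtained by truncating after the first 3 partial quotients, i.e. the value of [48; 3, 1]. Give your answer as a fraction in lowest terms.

193/4

Start with 1.
3 + 1/(1/1) = 3 + 1/1 = 4/1
48 + 1/(4/1) = 48 + 1/4 = 193/4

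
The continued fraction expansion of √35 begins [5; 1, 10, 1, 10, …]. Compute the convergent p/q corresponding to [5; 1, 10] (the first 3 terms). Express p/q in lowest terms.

Build up convergents one term at a time:
a_0 = 5: 5/1
a_1 = 1: 6/1
a_2 = 10: 65/11

65/11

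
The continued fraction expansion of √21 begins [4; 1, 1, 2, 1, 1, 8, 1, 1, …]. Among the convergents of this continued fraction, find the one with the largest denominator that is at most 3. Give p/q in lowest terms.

a_0 = 4: 4/1  (≤ bound)
a_1 = 1: 5/1  (≤ bound)
a_2 = 1: 9/2  (≤ bound)
a_3 = 2: 23/5  (> 3, stop)

9/2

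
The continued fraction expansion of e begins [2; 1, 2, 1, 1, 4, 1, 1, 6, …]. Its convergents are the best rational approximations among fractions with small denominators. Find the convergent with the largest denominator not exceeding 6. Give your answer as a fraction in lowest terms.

List convergents until the denominator exceeds the bound:
a_0 = 2: 2/1  (≤ bound)
a_1 = 1: 3/1  (≤ bound)
a_2 = 2: 8/3  (≤ bound)
a_3 = 1: 11/4  (≤ bound)
a_4 = 1: 19/7  (> 6, stop)

11/4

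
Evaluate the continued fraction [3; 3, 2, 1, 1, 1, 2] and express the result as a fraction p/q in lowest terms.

234/71

a_0 = 3: 3/1
a_1 = 3: 10/3
a_2 = 2: 23/7
a_3 = 1: 33/10
a_4 = 1: 56/17
a_5 = 1: 89/27
a_6 = 2: 234/71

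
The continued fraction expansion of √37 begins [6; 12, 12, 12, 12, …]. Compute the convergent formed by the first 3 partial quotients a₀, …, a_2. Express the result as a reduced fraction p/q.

Work from the innermost term outward:
Start with 12.
12 + 1/(12/1) = 12 + 1/12 = 145/12
6 + 1/(145/12) = 6 + 12/145 = 882/145

882/145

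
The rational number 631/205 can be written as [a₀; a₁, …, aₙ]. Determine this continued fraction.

[3; 12, 1, 4, 3]

631 ÷ 205 → quotient 3, remainder 16
205 ÷ 16 → quotient 12, remainder 13
16 ÷ 13 → quotient 1, remainder 3
13 ÷ 3 → quotient 4, remainder 1
3 ÷ 1 → quotient 3, remainder 0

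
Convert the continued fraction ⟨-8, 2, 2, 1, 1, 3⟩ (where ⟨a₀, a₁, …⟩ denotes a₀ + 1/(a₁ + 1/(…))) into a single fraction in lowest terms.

-326/43

Starting at the tail and folding back:
Start with 3.
1 + 1/(3/1) = 1 + 1/3 = 4/3
1 + 1/(4/3) = 1 + 3/4 = 7/4
2 + 1/(7/4) = 2 + 4/7 = 18/7
2 + 1/(18/7) = 2 + 7/18 = 43/18
-8 + 1/(43/18) = -8 + 18/43 = -326/43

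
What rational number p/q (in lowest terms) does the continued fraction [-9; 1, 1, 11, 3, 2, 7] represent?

-10395/1226

Starting at the tail and folding back:
Start with 7.
2 + 1/(7/1) = 2 + 1/7 = 15/7
3 + 1/(15/7) = 3 + 7/15 = 52/15
11 + 1/(52/15) = 11 + 15/52 = 587/52
1 + 1/(587/52) = 1 + 52/587 = 639/587
1 + 1/(639/587) = 1 + 587/639 = 1226/639
-9 + 1/(1226/639) = -9 + 639/1226 = -10395/1226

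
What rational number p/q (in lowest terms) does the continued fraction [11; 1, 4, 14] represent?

Start with 14.
4 + 1/(14/1) = 4 + 1/14 = 57/14
1 + 1/(57/14) = 1 + 14/57 = 71/57
11 + 1/(71/57) = 11 + 57/71 = 838/71

838/71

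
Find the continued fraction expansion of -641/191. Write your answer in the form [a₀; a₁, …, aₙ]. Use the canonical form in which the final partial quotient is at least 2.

Repeatedly divide and take the remainder:
⌊-641/191⌋ = -4, remainder 123
⌊191/123⌋ = 1, remainder 68
⌊123/68⌋ = 1, remainder 55
⌊68/55⌋ = 1, remainder 13
⌊55/13⌋ = 4, remainder 3
⌊13/3⌋ = 4, remainder 1
⌊3/1⌋ = 3, remainder 0

[-4; 1, 1, 1, 4, 4, 3]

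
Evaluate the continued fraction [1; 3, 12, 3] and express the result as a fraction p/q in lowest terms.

151/114

Collapse the nested fraction from the inside out:
Start with 3.
12 + 1/(3/1) = 12 + 1/3 = 37/3
3 + 1/(37/3) = 3 + 3/37 = 114/37
1 + 1/(114/37) = 1 + 37/114 = 151/114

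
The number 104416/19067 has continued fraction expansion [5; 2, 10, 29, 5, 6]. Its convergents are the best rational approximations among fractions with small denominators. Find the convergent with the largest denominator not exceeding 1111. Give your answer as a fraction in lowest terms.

3346/611

List convergents until the denominator exceeds the bound:
a_0 = 5: 5/1  (≤ bound)
a_1 = 2: 11/2  (≤ bound)
a_2 = 10: 115/21  (≤ bound)
a_3 = 29: 3346/611  (≤ bound)
a_4 = 5: 16845/3076  (> 1111, stop)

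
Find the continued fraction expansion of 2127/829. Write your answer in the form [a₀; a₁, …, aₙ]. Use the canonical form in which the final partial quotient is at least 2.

[2; 1, 1, 3, 3, 3, 3, 3]

⌊2127/829⌋ = 2, remainder 469
⌊829/469⌋ = 1, remainder 360
⌊469/360⌋ = 1, remainder 109
⌊360/109⌋ = 3, remainder 33
⌊109/33⌋ = 3, remainder 10
⌊33/10⌋ = 3, remainder 3
⌊10/3⌋ = 3, remainder 1
⌊3/1⌋ = 3, remainder 0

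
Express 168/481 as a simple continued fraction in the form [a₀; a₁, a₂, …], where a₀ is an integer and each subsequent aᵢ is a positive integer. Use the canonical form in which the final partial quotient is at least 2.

Run the Euclidean algorithm, recording each quotient:
⌊168/481⌋ = 0, remainder 168
⌊481/168⌋ = 2, remainder 145
⌊168/145⌋ = 1, remainder 23
⌊145/23⌋ = 6, remainder 7
⌊23/7⌋ = 3, remainder 2
⌊7/2⌋ = 3, remainder 1
⌊2/1⌋ = 2, remainder 0

[0; 2, 1, 6, 3, 3, 2]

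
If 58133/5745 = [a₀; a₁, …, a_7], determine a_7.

3

58133 = 10·5745 + 683, so a_0 = 10
5745 = 8·683 + 281, so a_1 = 8
683 = 2·281 + 121, so a_2 = 2
281 = 2·121 + 39, so a_3 = 2
121 = 3·39 + 4, so a_4 = 3
39 = 9·4 + 3, so a_5 = 9
4 = 1·3 + 1, so a_6 = 1
3 = 3·1 + 0, so a_7 = 3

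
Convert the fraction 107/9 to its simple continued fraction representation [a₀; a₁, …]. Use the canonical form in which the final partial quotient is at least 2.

Apply division with remainder until the remainder is 0:
107 = 11·9 + 8, so a_0 = 11
9 = 1·8 + 1, so a_1 = 1
8 = 8·1 + 0, so a_2 = 8

[11; 1, 8]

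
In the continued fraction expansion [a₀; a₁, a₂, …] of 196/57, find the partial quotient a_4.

196 ÷ 57 → quotient 3, remainder 25
57 ÷ 25 → quotient 2, remainder 7
25 ÷ 7 → quotient 3, remainder 4
7 ÷ 4 → quotient 1, remainder 3
4 ÷ 3 → quotient 1, remainder 1

1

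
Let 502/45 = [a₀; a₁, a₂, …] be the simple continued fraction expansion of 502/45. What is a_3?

3

Repeatedly divide and take the remainder:
502 ÷ 45 → quotient 11, remainder 7
45 ÷ 7 → quotient 6, remainder 3
7 ÷ 3 → quotient 2, remainder 1
3 ÷ 1 → quotient 3, remainder 0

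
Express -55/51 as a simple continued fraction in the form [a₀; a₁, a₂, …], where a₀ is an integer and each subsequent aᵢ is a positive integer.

-55 ÷ 51 → quotient -2, remainder 47
51 ÷ 47 → quotient 1, remainder 4
47 ÷ 4 → quotient 11, remainder 3
4 ÷ 3 → quotient 1, remainder 1
3 ÷ 1 → quotient 3, remainder 0

[-2; 1, 11, 1, 3]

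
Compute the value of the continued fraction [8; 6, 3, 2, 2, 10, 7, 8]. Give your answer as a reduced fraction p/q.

525057/64354

a_0 = 8: 8/1
a_1 = 6: 49/6
a_2 = 3: 155/19
a_3 = 2: 359/44
a_4 = 2: 873/107
a_5 = 10: 9089/1114
a_6 = 7: 64496/7905
a_7 = 8: 525057/64354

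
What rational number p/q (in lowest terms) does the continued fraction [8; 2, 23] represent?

399/47

Collapse the nested fraction from the inside out:
Start with 23.
2 + 1/(23/1) = 2 + 1/23 = 47/23
8 + 1/(47/23) = 8 + 23/47 = 399/47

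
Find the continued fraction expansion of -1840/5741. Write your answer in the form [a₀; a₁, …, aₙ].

[-1; 1, 2, 8, 3, 14, 2, 2]

⌊-1840/5741⌋ = -1, remainder 3901
⌊5741/3901⌋ = 1, remainder 1840
⌊3901/1840⌋ = 2, remainder 221
⌊1840/221⌋ = 8, remainder 72
⌊221/72⌋ = 3, remainder 5
⌊72/5⌋ = 14, remainder 2
⌊5/2⌋ = 2, remainder 1
⌊2/1⌋ = 2, remainder 0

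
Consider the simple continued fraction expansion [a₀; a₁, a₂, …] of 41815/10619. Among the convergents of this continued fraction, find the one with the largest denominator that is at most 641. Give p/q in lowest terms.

a_0 = 3: 3/1  (≤ bound)
a_1 = 1: 4/1  (≤ bound)
a_2 = 15: 63/16  (≤ bound)
a_3 = 15: 949/241  (≤ bound)
a_4 = 2: 1961/498  (≤ bound)
a_5 = 1: 2910/739  (> 641, stop)

1961/498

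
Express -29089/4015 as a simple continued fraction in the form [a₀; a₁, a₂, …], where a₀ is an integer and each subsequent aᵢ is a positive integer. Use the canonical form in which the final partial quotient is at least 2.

[-8; 1, 3, 12, 2, 5, 7]

Apply division with remainder until the remainder is 0:
-29089 ÷ 4015 → quotient -8, remainder 3031
4015 ÷ 3031 → quotient 1, remainder 984
3031 ÷ 984 → quotient 3, remainder 79
984 ÷ 79 → quotient 12, remainder 36
79 ÷ 36 → quotient 2, remainder 7
36 ÷ 7 → quotient 5, remainder 1
7 ÷ 1 → quotient 7, remainder 0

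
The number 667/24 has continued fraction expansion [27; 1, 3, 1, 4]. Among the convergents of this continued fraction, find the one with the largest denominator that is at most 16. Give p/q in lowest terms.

139/5

a_0 = 27: 27/1  (≤ bound)
a_1 = 1: 28/1  (≤ bound)
a_2 = 3: 111/4  (≤ bound)
a_3 = 1: 139/5  (≤ bound)
a_4 = 4: 667/24  (> 16, stop)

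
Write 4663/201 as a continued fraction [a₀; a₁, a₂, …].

Apply division with remainder until the remainder is 0:
4663 = 23·201 + 40, so a_0 = 23
201 = 5·40 + 1, so a_1 = 5
40 = 40·1 + 0, so a_2 = 40

[23; 5, 40]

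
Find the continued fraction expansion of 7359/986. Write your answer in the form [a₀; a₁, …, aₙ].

7359 = 7·986 + 457, so a_0 = 7
986 = 2·457 + 72, so a_1 = 2
457 = 6·72 + 25, so a_2 = 6
72 = 2·25 + 22, so a_3 = 2
25 = 1·22 + 3, so a_4 = 1
22 = 7·3 + 1, so a_5 = 7
3 = 3·1 + 0, so a_6 = 3

[7; 2, 6, 2, 1, 7, 3]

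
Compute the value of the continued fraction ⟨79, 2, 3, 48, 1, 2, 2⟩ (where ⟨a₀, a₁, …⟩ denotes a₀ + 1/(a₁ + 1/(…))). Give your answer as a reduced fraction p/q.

Start with 2.
2 + 1/(2/1) = 2 + 1/2 = 5/2
1 + 1/(5/2) = 1 + 2/5 = 7/5
48 + 1/(7/5) = 48 + 5/7 = 341/7
3 + 1/(341/7) = 3 + 7/341 = 1030/341
2 + 1/(1030/341) = 2 + 341/1030 = 2401/1030
79 + 1/(2401/1030) = 79 + 1030/2401 = 190709/2401

190709/2401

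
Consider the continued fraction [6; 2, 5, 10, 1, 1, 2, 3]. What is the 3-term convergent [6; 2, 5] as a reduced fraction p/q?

71/11

Build up convergents one term at a time:
a_0 = 6: 6/1
a_1 = 2: 13/2
a_2 = 5: 71/11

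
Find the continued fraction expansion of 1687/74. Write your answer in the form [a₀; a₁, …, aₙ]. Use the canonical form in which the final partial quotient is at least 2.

[22; 1, 3, 1, 14]

⌊1687/74⌋ = 22, remainder 59
⌊74/59⌋ = 1, remainder 15
⌊59/15⌋ = 3, remainder 14
⌊15/14⌋ = 1, remainder 1
⌊14/1⌋ = 14, remainder 0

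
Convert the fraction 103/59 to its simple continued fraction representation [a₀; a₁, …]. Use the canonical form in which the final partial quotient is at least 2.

[1; 1, 2, 1, 14]

Run the Euclidean algorithm, recording each quotient:
103 ÷ 59 → quotient 1, remainder 44
59 ÷ 44 → quotient 1, remainder 15
44 ÷ 15 → quotient 2, remainder 14
15 ÷ 14 → quotient 1, remainder 1
14 ÷ 1 → quotient 14, remainder 0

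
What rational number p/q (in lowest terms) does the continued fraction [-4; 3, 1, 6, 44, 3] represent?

Work from the innermost term outward:
Start with 3.
44 + 1/(3/1) = 44 + 1/3 = 133/3
6 + 1/(133/3) = 6 + 3/133 = 801/133
1 + 1/(801/133) = 1 + 133/801 = 934/801
3 + 1/(934/801) = 3 + 801/934 = 3603/934
-4 + 1/(3603/934) = -4 + 934/3603 = -13478/3603

-13478/3603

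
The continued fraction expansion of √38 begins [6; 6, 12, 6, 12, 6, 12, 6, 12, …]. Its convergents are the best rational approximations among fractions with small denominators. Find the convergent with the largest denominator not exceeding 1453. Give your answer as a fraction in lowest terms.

2737/444

a_0 = 6: 6/1  (≤ bound)
a_1 = 6: 37/6  (≤ bound)
a_2 = 12: 450/73  (≤ bound)
a_3 = 6: 2737/444  (≤ bound)
a_4 = 12: 33294/5401  (> 1453, stop)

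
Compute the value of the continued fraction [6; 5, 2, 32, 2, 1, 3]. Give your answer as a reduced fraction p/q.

a_0 = 6: 6/1
a_1 = 5: 31/5
a_2 = 2: 68/11
a_3 = 32: 2207/357
a_4 = 2: 4482/725
a_5 = 1: 6689/1082
a_6 = 3: 24549/3971

24549/3971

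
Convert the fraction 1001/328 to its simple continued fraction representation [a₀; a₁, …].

[3; 19, 3, 2, 2]

1001 ÷ 328 → quotient 3, remainder 17
328 ÷ 17 → quotient 19, remainder 5
17 ÷ 5 → quotient 3, remainder 2
5 ÷ 2 → quotient 2, remainder 1
2 ÷ 1 → quotient 2, remainder 0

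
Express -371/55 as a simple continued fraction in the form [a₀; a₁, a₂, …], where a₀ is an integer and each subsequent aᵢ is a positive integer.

[-7; 3, 1, 13]

Run the Euclidean algorithm, recording each quotient:
⌊-371/55⌋ = -7, remainder 14
⌊55/14⌋ = 3, remainder 13
⌊14/13⌋ = 1, remainder 1
⌊13/1⌋ = 13, remainder 0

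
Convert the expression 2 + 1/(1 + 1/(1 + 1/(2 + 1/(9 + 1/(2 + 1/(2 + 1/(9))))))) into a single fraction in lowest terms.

5981/2304

Work from the innermost term outward:
Start with 9.
2 + 1/(9/1) = 2 + 1/9 = 19/9
2 + 1/(19/9) = 2 + 9/19 = 47/19
9 + 1/(47/19) = 9 + 19/47 = 442/47
2 + 1/(442/47) = 2 + 47/442 = 931/442
1 + 1/(931/442) = 1 + 442/931 = 1373/931
1 + 1/(1373/931) = 1 + 931/1373 = 2304/1373
2 + 1/(2304/1373) = 2 + 1373/2304 = 5981/2304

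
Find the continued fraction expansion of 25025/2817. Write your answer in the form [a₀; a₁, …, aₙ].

[8; 1, 7, 1, 1, 2, 3, 19]

25025 = 8·2817 + 2489, so a_0 = 8
2817 = 1·2489 + 328, so a_1 = 1
2489 = 7·328 + 193, so a_2 = 7
328 = 1·193 + 135, so a_3 = 1
193 = 1·135 + 58, so a_4 = 1
135 = 2·58 + 19, so a_5 = 2
58 = 3·19 + 1, so a_6 = 3
19 = 19·1 + 0, so a_7 = 19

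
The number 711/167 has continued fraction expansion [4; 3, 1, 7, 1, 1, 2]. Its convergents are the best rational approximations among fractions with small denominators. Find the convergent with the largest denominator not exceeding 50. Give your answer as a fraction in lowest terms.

149/35

a_0 = 4: 4/1  (≤ bound)
a_1 = 3: 13/3  (≤ bound)
a_2 = 1: 17/4  (≤ bound)
a_3 = 7: 132/31  (≤ bound)
a_4 = 1: 149/35  (≤ bound)
a_5 = 1: 281/66  (> 50, stop)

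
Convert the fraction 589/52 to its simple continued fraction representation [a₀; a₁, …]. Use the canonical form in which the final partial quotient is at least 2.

Repeatedly divide and take the remainder:
589 = 11·52 + 17, so a_0 = 11
52 = 3·17 + 1, so a_1 = 3
17 = 17·1 + 0, so a_2 = 17

[11; 3, 17]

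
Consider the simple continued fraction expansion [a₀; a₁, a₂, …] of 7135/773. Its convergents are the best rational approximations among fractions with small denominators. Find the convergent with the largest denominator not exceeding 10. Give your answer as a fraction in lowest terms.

83/9

a_0 = 9: 9/1  (≤ bound)
a_1 = 4: 37/4  (≤ bound)
a_2 = 2: 83/9  (≤ bound)
a_3 = 1: 120/13  (> 10, stop)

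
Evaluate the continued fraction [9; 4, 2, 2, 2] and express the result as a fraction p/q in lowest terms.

Use the convergent recurrence hₖ = aₖ·hₖ₋₁ + hₖ₋₂ (and likewise for the denominators kₖ):
a_0 = 9: 9/1
a_1 = 4: 37/4
a_2 = 2: 83/9
a_3 = 2: 203/22
a_4 = 2: 489/53

489/53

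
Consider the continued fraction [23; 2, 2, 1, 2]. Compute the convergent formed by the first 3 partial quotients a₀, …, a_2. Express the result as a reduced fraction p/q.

117/5

Use the convergent recurrence hₖ = aₖ·hₖ₋₁ + hₖ₋₂ (and likewise for the denominators kₖ):
a_0 = 23: 23/1
a_1 = 2: 47/2
a_2 = 2: 117/5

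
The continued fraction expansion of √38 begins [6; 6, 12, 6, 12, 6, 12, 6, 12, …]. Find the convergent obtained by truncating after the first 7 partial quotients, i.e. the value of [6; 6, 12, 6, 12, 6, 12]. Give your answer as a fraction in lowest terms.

Work from the innermost term outward:
Start with 12.
6 + 1/(12/1) = 6 + 1/12 = 73/12
12 + 1/(73/12) = 12 + 12/73 = 888/73
6 + 1/(888/73) = 6 + 73/888 = 5401/888
12 + 1/(5401/888) = 12 + 888/5401 = 65700/5401
6 + 1/(65700/5401) = 6 + 5401/65700 = 399601/65700
6 + 1/(399601/65700) = 6 + 65700/399601 = 2463306/399601

2463306/399601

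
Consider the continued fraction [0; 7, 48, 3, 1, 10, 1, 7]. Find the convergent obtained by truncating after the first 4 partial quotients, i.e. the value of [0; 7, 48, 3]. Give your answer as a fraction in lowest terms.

145/1018

Start with 3.
48 + 1/(3/1) = 48 + 1/3 = 145/3
7 + 1/(145/3) = 7 + 3/145 = 1018/145
0 + 1/(1018/145) = 0 + 145/1018 = 145/1018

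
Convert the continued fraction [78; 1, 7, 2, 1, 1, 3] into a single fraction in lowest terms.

11911/151

Start with 3.
1 + 1/(3/1) = 1 + 1/3 = 4/3
1 + 1/(4/3) = 1 + 3/4 = 7/4
2 + 1/(7/4) = 2 + 4/7 = 18/7
7 + 1/(18/7) = 7 + 7/18 = 133/18
1 + 1/(133/18) = 1 + 18/133 = 151/133
78 + 1/(151/133) = 78 + 133/151 = 11911/151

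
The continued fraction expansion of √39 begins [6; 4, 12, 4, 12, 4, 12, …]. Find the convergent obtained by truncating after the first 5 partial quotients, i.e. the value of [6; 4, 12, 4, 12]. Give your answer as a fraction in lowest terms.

a_0 = 6: 6/1
a_1 = 4: 25/4
a_2 = 12: 306/49
a_3 = 4: 1249/200
a_4 = 12: 15294/2449

15294/2449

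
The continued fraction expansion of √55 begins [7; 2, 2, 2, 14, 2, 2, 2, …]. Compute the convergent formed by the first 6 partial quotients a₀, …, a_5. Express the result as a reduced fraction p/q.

2655/358

Start with 2.
14 + 1/(2/1) = 14 + 1/2 = 29/2
2 + 1/(29/2) = 2 + 2/29 = 60/29
2 + 1/(60/29) = 2 + 29/60 = 149/60
2 + 1/(149/60) = 2 + 60/149 = 358/149
7 + 1/(358/149) = 7 + 149/358 = 2655/358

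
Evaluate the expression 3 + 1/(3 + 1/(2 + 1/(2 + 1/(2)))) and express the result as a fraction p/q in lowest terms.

Start with 2.
2 + 1/(2/1) = 2 + 1/2 = 5/2
2 + 1/(5/2) = 2 + 2/5 = 12/5
3 + 1/(12/5) = 3 + 5/12 = 41/12
3 + 1/(41/12) = 3 + 12/41 = 135/41

135/41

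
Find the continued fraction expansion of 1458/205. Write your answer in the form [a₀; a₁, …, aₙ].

⌊1458/205⌋ = 7, remainder 23
⌊205/23⌋ = 8, remainder 21
⌊23/21⌋ = 1, remainder 2
⌊21/2⌋ = 10, remainder 1
⌊2/1⌋ = 2, remainder 0

[7; 8, 1, 10, 2]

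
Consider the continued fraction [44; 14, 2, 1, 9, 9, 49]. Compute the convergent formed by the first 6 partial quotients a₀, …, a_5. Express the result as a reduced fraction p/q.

166892/3787

Starting at the tail and folding back:
Start with 9.
9 + 1/(9/1) = 9 + 1/9 = 82/9
1 + 1/(82/9) = 1 + 9/82 = 91/82
2 + 1/(91/82) = 2 + 82/91 = 264/91
14 + 1/(264/91) = 14 + 91/264 = 3787/264
44 + 1/(3787/264) = 44 + 264/3787 = 166892/3787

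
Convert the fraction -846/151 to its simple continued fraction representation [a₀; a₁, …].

-846 ÷ 151 → quotient -6, remainder 60
151 ÷ 60 → quotient 2, remainder 31
60 ÷ 31 → quotient 1, remainder 29
31 ÷ 29 → quotient 1, remainder 2
29 ÷ 2 → quotient 14, remainder 1
2 ÷ 1 → quotient 2, remainder 0

[-6; 2, 1, 1, 14, 2]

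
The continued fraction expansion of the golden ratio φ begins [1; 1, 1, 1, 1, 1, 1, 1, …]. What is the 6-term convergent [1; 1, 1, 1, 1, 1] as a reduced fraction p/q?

a_0 = 1: 1/1
a_1 = 1: 2/1
a_2 = 1: 3/2
a_3 = 1: 5/3
a_4 = 1: 8/5
a_5 = 1: 13/8

13/8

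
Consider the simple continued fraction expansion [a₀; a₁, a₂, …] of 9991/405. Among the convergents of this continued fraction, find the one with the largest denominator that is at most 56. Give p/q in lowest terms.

74/3

a_0 = 24: 24/1  (≤ bound)
a_1 = 1: 25/1  (≤ bound)
a_2 = 2: 74/3  (≤ bound)
a_3 = 44: 3281/133  (> 56, stop)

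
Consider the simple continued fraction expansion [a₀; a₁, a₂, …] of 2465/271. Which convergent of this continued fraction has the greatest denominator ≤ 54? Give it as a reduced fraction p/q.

a_0 = 9: 9/1  (≤ bound)
a_1 = 10: 91/10  (≤ bound)
a_2 = 2: 191/21  (≤ bound)
a_3 = 2: 473/52  (≤ bound)
a_4 = 1: 664/73  (> 54, stop)

473/52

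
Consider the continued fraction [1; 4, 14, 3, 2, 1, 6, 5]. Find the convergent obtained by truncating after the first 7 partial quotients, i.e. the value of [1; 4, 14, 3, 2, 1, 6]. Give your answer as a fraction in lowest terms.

Starting at the tail and folding back:
Start with 6.
1 + 1/(6/1) = 1 + 1/6 = 7/6
2 + 1/(7/6) = 2 + 6/7 = 20/7
3 + 1/(20/7) = 3 + 7/20 = 67/20
14 + 1/(67/20) = 14 + 20/67 = 958/67
4 + 1/(958/67) = 4 + 67/958 = 3899/958
1 + 1/(3899/958) = 1 + 958/3899 = 4857/3899

4857/3899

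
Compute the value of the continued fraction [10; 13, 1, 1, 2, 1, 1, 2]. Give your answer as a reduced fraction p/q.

Start with 2.
1 + 1/(2/1) = 1 + 1/2 = 3/2
1 + 1/(3/2) = 1 + 2/3 = 5/3
2 + 1/(5/3) = 2 + 3/5 = 13/5
1 + 1/(13/5) = 1 + 5/13 = 18/13
1 + 1/(18/13) = 1 + 13/18 = 31/18
13 + 1/(31/18) = 13 + 18/31 = 421/31
10 + 1/(421/31) = 10 + 31/421 = 4241/421

4241/421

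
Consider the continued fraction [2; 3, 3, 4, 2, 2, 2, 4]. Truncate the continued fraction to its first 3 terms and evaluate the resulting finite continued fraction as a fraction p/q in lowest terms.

a_0 = 2: 2/1
a_1 = 3: 7/3
a_2 = 3: 23/10

23/10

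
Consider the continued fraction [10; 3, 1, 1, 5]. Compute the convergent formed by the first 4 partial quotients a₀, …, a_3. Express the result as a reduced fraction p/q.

72/7

Starting at the tail and folding back:
Start with 1.
1 + 1/(1/1) = 1 + 1/1 = 2/1
3 + 1/(2/1) = 3 + 1/2 = 7/2
10 + 1/(7/2) = 10 + 2/7 = 72/7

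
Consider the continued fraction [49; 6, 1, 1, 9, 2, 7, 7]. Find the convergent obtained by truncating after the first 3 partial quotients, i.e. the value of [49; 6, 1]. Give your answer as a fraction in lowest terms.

344/7

Compute successive convergents:
a_0 = 49: 49/1
a_1 = 6: 295/6
a_2 = 1: 344/7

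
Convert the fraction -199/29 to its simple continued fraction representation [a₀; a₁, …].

[-7; 7, 4]

-199 = -7·29 + 4, so a_0 = -7
29 = 7·4 + 1, so a_1 = 7
4 = 4·1 + 0, so a_2 = 4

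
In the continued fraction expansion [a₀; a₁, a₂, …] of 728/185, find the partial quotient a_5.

2

Repeatedly divide and take the remainder:
728 ÷ 185 → quotient 3, remainder 173
185 ÷ 173 → quotient 1, remainder 12
173 ÷ 12 → quotient 14, remainder 5
12 ÷ 5 → quotient 2, remainder 2
5 ÷ 2 → quotient 2, remainder 1
2 ÷ 1 → quotient 2, remainder 0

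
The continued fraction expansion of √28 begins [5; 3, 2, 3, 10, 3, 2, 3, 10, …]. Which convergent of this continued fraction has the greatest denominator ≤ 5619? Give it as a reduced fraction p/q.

9403/1777

List convergents until the denominator exceeds the bound:
a_0 = 5: 5/1  (≤ bound)
a_1 = 3: 16/3  (≤ bound)
a_2 = 2: 37/7  (≤ bound)
a_3 = 3: 127/24  (≤ bound)
a_4 = 10: 1307/247  (≤ bound)
a_5 = 3: 4048/765  (≤ bound)
a_6 = 2: 9403/1777  (≤ bound)
a_7 = 3: 32257/6096  (> 5619, stop)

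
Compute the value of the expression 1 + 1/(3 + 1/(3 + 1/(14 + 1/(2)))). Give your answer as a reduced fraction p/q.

385/296

Work from the innermost term outward:
Start with 2.
14 + 1/(2/1) = 14 + 1/2 = 29/2
3 + 1/(29/2) = 3 + 2/29 = 89/29
3 + 1/(89/29) = 3 + 29/89 = 296/89
1 + 1/(296/89) = 1 + 89/296 = 385/296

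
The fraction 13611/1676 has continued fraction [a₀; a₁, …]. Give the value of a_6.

13611 ÷ 1676 → quotient 8, remainder 203
1676 ÷ 203 → quotient 8, remainder 52
203 ÷ 52 → quotient 3, remainder 47
52 ÷ 47 → quotient 1, remainder 5
47 ÷ 5 → quotient 9, remainder 2
5 ÷ 2 → quotient 2, remainder 1
2 ÷ 1 → quotient 2, remainder 0

2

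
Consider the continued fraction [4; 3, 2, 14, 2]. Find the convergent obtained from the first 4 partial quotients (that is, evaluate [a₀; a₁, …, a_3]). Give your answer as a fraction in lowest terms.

Start with 14.
2 + 1/(14/1) = 2 + 1/14 = 29/14
3 + 1/(29/14) = 3 + 14/29 = 101/29
4 + 1/(101/29) = 4 + 29/101 = 433/101

433/101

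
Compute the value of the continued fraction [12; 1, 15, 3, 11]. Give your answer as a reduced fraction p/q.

7181/555

Start with 11.
3 + 1/(11/1) = 3 + 1/11 = 34/11
15 + 1/(34/11) = 15 + 11/34 = 521/34
1 + 1/(521/34) = 1 + 34/521 = 555/521
12 + 1/(555/521) = 12 + 521/555 = 7181/555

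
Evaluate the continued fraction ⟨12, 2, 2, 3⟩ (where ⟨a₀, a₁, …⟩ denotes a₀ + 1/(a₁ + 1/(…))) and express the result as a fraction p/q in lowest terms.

Work from the innermost term outward:
Start with 3.
2 + 1/(3/1) = 2 + 1/3 = 7/3
2 + 1/(7/3) = 2 + 3/7 = 17/7
12 + 1/(17/7) = 12 + 7/17 = 211/17

211/17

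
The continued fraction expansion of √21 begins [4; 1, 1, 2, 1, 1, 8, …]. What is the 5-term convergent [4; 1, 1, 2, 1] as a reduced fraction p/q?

a_0 = 4: 4/1
a_1 = 1: 5/1
a_2 = 1: 9/2
a_3 = 2: 23/5
a_4 = 1: 32/7

32/7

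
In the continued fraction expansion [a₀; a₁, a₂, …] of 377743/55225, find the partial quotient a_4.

1

Run the Euclidean algorithm, recording each quotient:
377743 ÷ 55225 → quotient 6, remainder 46393
55225 ÷ 46393 → quotient 1, remainder 8832
46393 ÷ 8832 → quotient 5, remainder 2233
8832 ÷ 2233 → quotient 3, remainder 2133
2233 ÷ 2133 → quotient 1, remainder 100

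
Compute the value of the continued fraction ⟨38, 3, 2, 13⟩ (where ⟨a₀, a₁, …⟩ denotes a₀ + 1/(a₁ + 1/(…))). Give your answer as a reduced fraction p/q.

3599/94

Collapse the nested fraction from the inside out:
Start with 13.
2 + 1/(13/1) = 2 + 1/13 = 27/13
3 + 1/(27/13) = 3 + 13/27 = 94/27
38 + 1/(94/27) = 38 + 27/94 = 3599/94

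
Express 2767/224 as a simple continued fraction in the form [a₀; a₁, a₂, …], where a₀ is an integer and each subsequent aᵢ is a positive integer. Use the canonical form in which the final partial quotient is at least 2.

Apply division with remainder until the remainder is 0:
2767 = 12·224 + 79, so a_0 = 12
224 = 2·79 + 66, so a_1 = 2
79 = 1·66 + 13, so a_2 = 1
66 = 5·13 + 1, so a_3 = 5
13 = 13·1 + 0, so a_4 = 13

[12; 2, 1, 5, 13]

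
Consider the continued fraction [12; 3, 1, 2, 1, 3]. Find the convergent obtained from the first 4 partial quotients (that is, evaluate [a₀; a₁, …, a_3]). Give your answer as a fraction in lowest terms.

Start with 2.
1 + 1/(2/1) = 1 + 1/2 = 3/2
3 + 1/(3/2) = 3 + 2/3 = 11/3
12 + 1/(11/3) = 12 + 3/11 = 135/11

135/11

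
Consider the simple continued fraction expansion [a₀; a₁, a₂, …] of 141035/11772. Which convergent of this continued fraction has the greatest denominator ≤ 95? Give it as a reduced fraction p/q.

611/51

a_0 = 11: 11/1  (≤ bound)
a_1 = 1: 12/1  (≤ bound)
a_2 = 50: 611/51  (≤ bound)
a_3 = 2: 1234/103  (> 95, stop)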